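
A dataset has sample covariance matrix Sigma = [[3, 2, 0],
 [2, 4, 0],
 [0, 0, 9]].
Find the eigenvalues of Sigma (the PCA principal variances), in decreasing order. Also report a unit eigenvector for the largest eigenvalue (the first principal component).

Step 1 — characteristic polynomial p(λ) = det(λI - Sigma) = λ³ - tr·λ² + c_1·λ - det, where tr = trace, c_1 = sum of the principal 2×2 minors, det = det(Sigma):
  tr = 3 + 4 + 9 = 16,
  c_1 = (3·4 - (2)²) + (3·9 - (0)²) + (4·9 - (0)²) = 8 + 27 + 36 = 71,
  det = 3·(4·9 - (0)²) - (2)·((2)·9 - (0)·(0)) + (0)·((2)·(0) - 4·(0)) = 3·(36) - (2)·(18) + (0)·(0) = 72.
  So p(λ) = λ³ - 16λ² + 71λ - 72.
Step 2 — look for an integer root (rational root theorem: any rational root is an integer divisor of 72). Testing λ = 9:
  p(9) = 729 - 1296 + 639 - 72 = 0  ✓
  Dividing out (λ - 9): p(λ) = (λ - 9)(λ² - 7λ + 8).
Step 3 — remaining eigenvalues from the quadratic λ² - 7λ + 8 = 0:
  Δ = 7² - 4·8 = 49 - 32 = 17,  λ = (7 ± √17)/2 = (7 ± 4.1231)/2 ≈ 5.5616 or 1.4384.
  Sorted: λ_1 = 9,  λ_2 = 5.5616,  λ_3 = 1.4384  (check: sum = 16 = tr ✓).

Step 4 — unit eigenvector for λ_1 = 9: v spans the null space of (Sigma - λ_1 I), whose rows are
  r_1 = (-6, 2, 0),  r_2 = (2, -5, 0),  r_3 = (0, 0, 0).
  v is orthogonal to every row, so take v ∝ r_1 × r_2 = ((2)·(0) - (0)·(-5), (0)·(2) - (-6)·(0), (-6)·(-5) - (2)·(2)) = (0, 0, 26).
  Rescale (divide by 26): u = (0, 0, 1).
  ||u|| = √((0)² + (0)² + (1)²) = √(1) = 1,  v_1 = u/||u|| ≈ (0, 0, 1) (||v_1|| = 1).

λ_1 = 9,  λ_2 = 5.5616,  λ_3 = 1.4384;  v_1 ≈ (0, 0, 1)


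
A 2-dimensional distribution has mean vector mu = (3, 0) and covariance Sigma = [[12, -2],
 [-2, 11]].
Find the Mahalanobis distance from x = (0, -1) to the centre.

Step 1 — centre the observation: (x - mu) = (-3, -1).

Step 2 — invert Sigma. det(Sigma) = 12·11 - (-2)² = 128.
  Sigma^{-1} = (1/det) · [[d, -b], [-b, a]] = [[0.0859, 0.0156],
 [0.0156, 0.0938]].

Step 3 — form the quadratic (x - mu)^T · Sigma^{-1} · (x - mu):
  Sigma^{-1} · (x - mu) = (-0.2734, -0.1406).
  (x - mu)^T · [Sigma^{-1} · (x - mu)] = (-3)·(-0.2734) + (-1)·(-0.1406) = 0.9609.

Step 4 — take square root: d = √(0.9609) ≈ 0.9803.

d(x, mu) = √(0.9609) ≈ 0.9803


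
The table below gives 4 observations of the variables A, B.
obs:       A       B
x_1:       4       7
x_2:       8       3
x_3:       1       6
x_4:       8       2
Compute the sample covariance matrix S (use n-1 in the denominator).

Step 1 — column means:
  mean(A) = (4 + 8 + 1 + 8) / 4 = 21/4 = 5.25
  mean(B) = (7 + 3 + 6 + 2) / 4 = 18/4 = 4.5

Step 2 — sample covariance S[i,j] = (1/(n-1)) · Σ_k (x_{k,i} - mean_i) · (x_{k,j} - mean_j), with n-1 = 3.
  S[A,A] = ((-1.25)·(-1.25) + (2.75)·(2.75) + (-4.25)·(-4.25) + (2.75)·(2.75)) / 3 = 34.75/3 = 11.5833
  S[A,B] = ((-1.25)·(2.5) + (2.75)·(-1.5) + (-4.25)·(1.5) + (2.75)·(-2.5)) / 3 = -20.5/3 = -6.8333
  S[B,B] = ((2.5)·(2.5) + (-1.5)·(-1.5) + (1.5)·(1.5) + (-2.5)·(-2.5)) / 3 = 17/3 = 5.6667

S is symmetric (S[j,i] = S[i,j]). Assembling:

S = [[11.5833, -6.8333],
 [-6.8333, 5.6667]]


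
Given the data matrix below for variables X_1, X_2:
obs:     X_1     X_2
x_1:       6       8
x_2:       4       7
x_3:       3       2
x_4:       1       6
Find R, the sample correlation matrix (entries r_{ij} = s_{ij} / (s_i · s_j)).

Step 1 — column means:
  mean(X_1) = (6 + 4 + 3 + 1) / 4 = 14/4 = 3.5
  mean(X_2) = (8 + 7 + 2 + 6) / 4 = 23/4 = 5.75

Step 2 — sample variances and covariances s[i,j] = (1/(n-1)) · Σ_k (x_{k,i} - mean_i) · (x_{k,j} - mean_j), with n-1 = 3:
  s[X_1,X_1] = ((2.5)·(2.5) + (0.5)·(0.5) + (-0.5)·(-0.5) + (-2.5)·(-2.5)) / 3 = 13/3 = 4.3333
  s[X_1,X_2] = ((2.5)·(2.25) + (0.5)·(1.25) + (-0.5)·(-3.75) + (-2.5)·(0.25)) / 3 = 7.5/3 = 2.5
  s[X_2,X_2] = ((2.25)·(2.25) + (1.25)·(1.25) + (-3.75)·(-3.75) + (0.25)·(0.25)) / 3 = 20.75/3 = 6.9167
  Sample standard deviations s_i = √(s[i,i]):
  s(X_1) = √(4.3333) = 2.0817
  s(X_2) = √(6.9167) = 2.63

Step 3 — r_{ij} = s_{ij} / (s_i · s_j):
  r[X_1,X_1] = 1 (diagonal).
  r[X_1,X_2] = 2.5 / (2.0817 · 2.63) = 2.5 / 5.4747 = 0.4566
  r[X_2,X_2] = 1 (diagonal).

R is symmetric with unit diagonal. Assembling:

R = [[1, 0.4566],
 [0.4566, 1]]


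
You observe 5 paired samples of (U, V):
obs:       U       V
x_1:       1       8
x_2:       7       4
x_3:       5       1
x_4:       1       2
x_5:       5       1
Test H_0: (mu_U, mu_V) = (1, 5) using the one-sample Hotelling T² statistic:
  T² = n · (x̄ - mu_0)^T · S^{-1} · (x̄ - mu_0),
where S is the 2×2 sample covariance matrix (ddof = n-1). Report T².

Step 1 — sample mean vector:
  mean(U) = (1 + 7 + 5 + 1 + 5) / 5 = 19/5 = 3.8
  mean(V) = (8 + 4 + 1 + 2 + 1) / 5 = 16/5 = 3.2
  x̄ = (3.8, 3.2),  deviation x̄ - mu_0 = (3.8, 3.2) - (1, 5) = (2.8, -1.8).

Step 2 — sample covariance matrix, S[i,j] = (1/(n-1)) · Σ_k (x_{k,i} - mean_i) · (x_{k,j} - mean_j), divisor n-1 = 4:
  S[U,U] = ((-2.8)·(-2.8) + (3.2)·(3.2) + (1.2)·(1.2) + (-2.8)·(-2.8) + (1.2)·(1.2)) / 4 = 28.8/4 = 7.2
  S[U,V] = ((-2.8)·(4.8) + (3.2)·(0.8) + (1.2)·(-2.2) + (-2.8)·(-1.2) + (1.2)·(-2.2)) / 4 = -12.8/4 = -3.2
  S[V,V] = ((4.8)·(4.8) + (0.8)·(0.8) + (-2.2)·(-2.2) + (-1.2)·(-1.2) + (-2.2)·(-2.2)) / 4 = 34.8/4 = 8.7
  S = [[7.2, -3.2],
 [-3.2, 8.7]].

Step 3 — invert S. det(S) = 7.2·8.7 - (-3.2)² = 52.4.
  S^{-1} = (1/det) · [[d, -b], [-b, a]] = [[0.166, 0.0611],
 [0.0611, 0.1374]].

Step 4 — quadratic form (x̄ - mu_0)^T · S^{-1} · (x̄ - mu_0):
  S^{-1} · (x̄ - mu_0) = (0.355, -0.0763),
  (x̄ - mu_0)^T · [...] = (2.8)·(0.355) + (-1.8)·(-0.0763) = 1.1313.

Step 5 — scale by n: T² = 5 · 1.1313 = 5.6565.

T² ≈ 5.6565


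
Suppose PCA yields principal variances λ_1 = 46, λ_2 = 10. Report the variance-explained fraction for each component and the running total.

Step 1 — total variance = trace(Sigma) = Σ λ_i = 46 + 10 = 56.

Step 2 — fraction explained by component i = λ_i / Σ λ:
  PC1: 46/56 = 0.8214
  PC2: 10/56 = 0.1786

Step 3 — cumulative fraction after k components = (λ_1 + ... + λ_k) / Σ λ:
  k = 1: 46/56 = 0.8214
  k = 2: (46 + 10)/56 = 56/56 = 1

Summary (fraction, with percent):

explained: PC1 0.8214 (82.14%), PC2 0.1786 (17.86%);  cumulative: 0.8214, 1


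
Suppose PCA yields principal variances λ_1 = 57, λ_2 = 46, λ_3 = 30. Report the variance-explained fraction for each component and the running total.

Step 1 — total variance = trace(Sigma) = Σ λ_i = 57 + 46 + 30 = 133.

Step 2 — fraction explained by component i = λ_i / Σ λ:
  PC1: 57/133 = 0.4286
  PC2: 46/133 = 0.3459
  PC3: 30/133 = 0.2256

Step 3 — cumulative fraction after k components = (λ_1 + ... + λ_k) / Σ λ:
  k = 1: 57/133 = 0.4286
  k = 2: (57 + 46)/133 = 103/133 = 0.7744
  k = 3: (57 + 46 + 30)/133 = 133/133 = 1

Summary (fraction, with percent):

explained: PC1 0.4286 (42.86%), PC2 0.3459 (34.59%), PC3 0.2256 (22.56%);  cumulative: 0.4286, 0.7744, 1


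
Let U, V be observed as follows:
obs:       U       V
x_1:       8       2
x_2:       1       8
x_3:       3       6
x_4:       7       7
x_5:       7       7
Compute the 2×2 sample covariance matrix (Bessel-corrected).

Step 1 — column means:
  mean(U) = (8 + 1 + 3 + 7 + 7) / 5 = 26/5 = 5.2
  mean(V) = (2 + 8 + 6 + 7 + 7) / 5 = 30/5 = 6

Step 2 — sample covariance S[i,j] = (1/(n-1)) · Σ_k (x_{k,i} - mean_i) · (x_{k,j} - mean_j), with n-1 = 4.
  S[U,U] = ((2.8)·(2.8) + (-4.2)·(-4.2) + (-2.2)·(-2.2) + (1.8)·(1.8) + (1.8)·(1.8)) / 4 = 36.8/4 = 9.2
  S[U,V] = ((2.8)·(-4) + (-4.2)·(2) + (-2.2)·(0) + (1.8)·(1) + (1.8)·(1)) / 4 = -16/4 = -4
  S[V,V] = ((-4)·(-4) + (2)·(2) + (0)·(0) + (1)·(1) + (1)·(1)) / 4 = 22/4 = 5.5

S is symmetric (S[j,i] = S[i,j]). Assembling:

S = [[9.2, -4],
 [-4, 5.5]]


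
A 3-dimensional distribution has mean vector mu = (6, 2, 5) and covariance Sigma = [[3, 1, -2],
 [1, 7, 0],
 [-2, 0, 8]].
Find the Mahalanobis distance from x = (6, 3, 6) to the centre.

Step 1 — centre the observation: (x - mu) = (0, 1, 1).

Step 2 — invert Sigma (cofactor / det for 3×3, or solve directly):
  Sigma^{-1} = [[0.4242, -0.0606, 0.1061],
 [-0.0606, 0.1515, -0.0152],
 [0.1061, -0.0152, 0.1515]].

Step 3 — form the quadratic (x - mu)^T · Sigma^{-1} · (x - mu):
  Sigma^{-1} · (x - mu) = (0.0455, 0.1364, 0.1364).
  (x - mu)^T · [Sigma^{-1} · (x - mu)] = (0)·(0.0455) + (1)·(0.1364) + (1)·(0.1364) = 0.2727.

Step 4 — take square root: d = √(0.2727) ≈ 0.5222.

d(x, mu) = √(0.2727) ≈ 0.5222


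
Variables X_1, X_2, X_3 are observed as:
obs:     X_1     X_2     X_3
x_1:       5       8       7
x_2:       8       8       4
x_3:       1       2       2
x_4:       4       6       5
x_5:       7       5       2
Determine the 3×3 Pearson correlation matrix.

Step 1 — column means:
  mean(X_1) = (5 + 8 + 1 + 4 + 7) / 5 = 25/5 = 5
  mean(X_2) = (8 + 8 + 2 + 6 + 5) / 5 = 29/5 = 5.8
  mean(X_3) = (7 + 4 + 2 + 5 + 2) / 5 = 20/5 = 4

Step 2 — sample variances and covariances s[i,j] = (1/(n-1)) · Σ_k (x_{k,i} - mean_i) · (x_{k,j} - mean_j), with n-1 = 4:
  s[X_1,X_1] = ((0)·(0) + (3)·(3) + (-4)·(-4) + (-1)·(-1) + (2)·(2)) / 4 = 30/4 = 7.5
  s[X_1,X_2] = ((0)·(2.2) + (3)·(2.2) + (-4)·(-3.8) + (-1)·(0.2) + (2)·(-0.8)) / 4 = 20/4 = 5
  s[X_1,X_3] = ((0)·(3) + (3)·(0) + (-4)·(-2) + (-1)·(1) + (2)·(-2)) / 4 = 3/4 = 0.75
  s[X_2,X_2] = ((2.2)·(2.2) + (2.2)·(2.2) + (-3.8)·(-3.8) + (0.2)·(0.2) + (-0.8)·(-0.8)) / 4 = 24.8/4 = 6.2
  s[X_2,X_3] = ((2.2)·(3) + (2.2)·(0) + (-3.8)·(-2) + (0.2)·(1) + (-0.8)·(-2)) / 4 = 16/4 = 4
  s[X_3,X_3] = ((3)·(3) + (0)·(0) + (-2)·(-2) + (1)·(1) + (-2)·(-2)) / 4 = 18/4 = 4.5
  Sample standard deviations s_i = √(s[i,i]):
  s(X_1) = √(7.5) = 2.7386
  s(X_2) = √(6.2) = 2.49
  s(X_3) = √(4.5) = 2.1213

Step 3 — r_{ij} = s_{ij} / (s_i · s_j):
  r[X_1,X_1] = 1 (diagonal).
  r[X_1,X_2] = 5 / (2.7386 · 2.49) = 5 / 6.8191 = 0.7332
  r[X_1,X_3] = 0.75 / (2.7386 · 2.1213) = 0.75 / 5.8095 = 0.1291
  r[X_2,X_2] = 1 (diagonal).
  r[X_2,X_3] = 4 / (2.49 · 2.1213) = 4 / 5.282 = 0.7573
  r[X_3,X_3] = 1 (diagonal).

R is symmetric with unit diagonal. Assembling:

R = [[1, 0.7332, 0.1291],
 [0.7332, 1, 0.7573],
 [0.1291, 0.7573, 1]]


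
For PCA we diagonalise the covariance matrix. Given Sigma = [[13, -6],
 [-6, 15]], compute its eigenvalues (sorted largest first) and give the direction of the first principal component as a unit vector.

Step 1 — characteristic polynomial of 2×2 Sigma:
  det(Sigma - λI) = λ² - trace · λ + det = 0.
  trace = 13 + 15 = 28, det = 13·15 - (-6)² = 159.
Step 2 — discriminant:
  Δ = trace² - 4·det = 784 - 636 = 148.
Step 3 — eigenvalues:
  λ = (trace ± √Δ)/2 = (28 ± 12.1655)/2,
  λ_1 = 20.0828,  λ_2 = 7.9172.

Step 4 — unit eigenvector for λ_1: solve (Sigma - λ_1 I)v = 0. First row:
  (13 - 20.0828)·v_x + (-6)·v_y = 0, i.e. (-7.0828)·v_x + (-6)·v_y = 0,
  so v ∝ (b, λ_1 - a) = (-6, 7.0828); multiply by -1 so the first entry is positive: u = (6, -7.0828).
  ||u|| = √((6)² + (-7.0828)²) = √(86.1655) ≈ 9.2825,
  v_1 = u/||u|| ≈ (0.6464, -0.763) (||v_1|| = 1).

λ_1 = 20.0828,  λ_2 = 7.9172;  v_1 ≈ (0.6464, -0.763)


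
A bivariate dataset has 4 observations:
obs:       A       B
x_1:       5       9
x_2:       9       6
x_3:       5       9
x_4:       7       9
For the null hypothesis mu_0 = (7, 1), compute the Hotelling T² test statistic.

Step 1 — sample mean vector:
  mean(A) = (5 + 9 + 5 + 7) / 4 = 26/4 = 6.5
  mean(B) = (9 + 6 + 9 + 9) / 4 = 33/4 = 8.25
  x̄ = (6.5, 8.25),  deviation x̄ - mu_0 = (6.5, 8.25) - (7, 1) = (-0.5, 7.25).

Step 2 — sample covariance matrix, S[i,j] = (1/(n-1)) · Σ_k (x_{k,i} - mean_i) · (x_{k,j} - mean_j), divisor n-1 = 3:
  S[A,A] = ((-1.5)·(-1.5) + (2.5)·(2.5) + (-1.5)·(-1.5) + (0.5)·(0.5)) / 3 = 11/3 = 3.6667
  S[A,B] = ((-1.5)·(0.75) + (2.5)·(-2.25) + (-1.5)·(0.75) + (0.5)·(0.75)) / 3 = -7.5/3 = -2.5
  S[B,B] = ((0.75)·(0.75) + (-2.25)·(-2.25) + (0.75)·(0.75) + (0.75)·(0.75)) / 3 = 6.75/3 = 2.25
  S = [[3.6667, -2.5],
 [-2.5, 2.25]].

Step 3 — invert S. det(S) = 3.6667·2.25 - (-2.5)² = 2.
  S^{-1} = (1/det) · [[d, -b], [-b, a]] = [[1.125, 1.25],
 [1.25, 1.8333]].

Step 4 — quadratic form (x̄ - mu_0)^T · S^{-1} · (x̄ - mu_0):
  S^{-1} · (x̄ - mu_0) = (8.5, 12.6667),
  (x̄ - mu_0)^T · [...] = (-0.5)·(8.5) + (7.25)·(12.6667) = 87.5833.

Step 5 — scale by n: T² = 4 · 87.5833 = 350.3333.

T² ≈ 350.3333


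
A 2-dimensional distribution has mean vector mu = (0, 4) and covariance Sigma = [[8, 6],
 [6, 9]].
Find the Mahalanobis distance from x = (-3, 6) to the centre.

Step 1 — centre the observation: (x - mu) = (-3, 2).

Step 2 — invert Sigma. det(Sigma) = 8·9 - (6)² = 36.
  Sigma^{-1} = (1/det) · [[d, -b], [-b, a]] = [[0.25, -0.1667],
 [-0.1667, 0.2222]].

Step 3 — form the quadratic (x - mu)^T · Sigma^{-1} · (x - mu):
  Sigma^{-1} · (x - mu) = (-1.0833, 0.9444).
  (x - mu)^T · [Sigma^{-1} · (x - mu)] = (-3)·(-1.0833) + (2)·(0.9444) = 5.1389.

Step 4 — take square root: d = √(5.1389) ≈ 2.2669.

d(x, mu) = √(5.1389) ≈ 2.2669


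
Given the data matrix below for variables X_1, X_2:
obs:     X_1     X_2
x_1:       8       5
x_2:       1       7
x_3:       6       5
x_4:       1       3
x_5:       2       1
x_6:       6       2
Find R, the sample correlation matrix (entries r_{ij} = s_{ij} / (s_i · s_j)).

Step 1 — column means:
  mean(X_1) = (8 + 1 + 6 + 1 + 2 + 6) / 6 = 24/6 = 4
  mean(X_2) = (5 + 7 + 5 + 3 + 1 + 2) / 6 = 23/6 = 3.8333

Step 2 — sample variances and covariances s[i,j] = (1/(n-1)) · Σ_k (x_{k,i} - mean_i) · (x_{k,j} - mean_j), with n-1 = 5:
  s[X_1,X_1] = ((4)·(4) + (-3)·(-3) + (2)·(2) + (-3)·(-3) + (-2)·(-2) + (2)·(2)) / 5 = 46/5 = 9.2
  s[X_1,X_2] = ((4)·(1.1667) + (-3)·(3.1667) + (2)·(1.1667) + (-3)·(-0.8333) + (-2)·(-2.8333) + (2)·(-1.8333)) / 5 = 2/5 = 0.4
  s[X_2,X_2] = ((1.1667)·(1.1667) + (3.1667)·(3.1667) + (1.1667)·(1.1667) + (-0.8333)·(-0.8333) + (-2.8333)·(-2.8333) + (-1.8333)·(-1.8333)) / 5 = 24.8333/5 = 4.9667
  Sample standard deviations s_i = √(s[i,i]):
  s(X_1) = √(9.2) = 3.0332
  s(X_2) = √(4.9667) = 2.2286

Step 3 — r_{ij} = s_{ij} / (s_i · s_j):
  r[X_1,X_1] = 1 (diagonal).
  r[X_1,X_2] = 0.4 / (3.0332 · 2.2286) = 0.4 / 6.7597 = 0.0592
  r[X_2,X_2] = 1 (diagonal).

R is symmetric with unit diagonal. Assembling:

R = [[1, 0.0592],
 [0.0592, 1]]


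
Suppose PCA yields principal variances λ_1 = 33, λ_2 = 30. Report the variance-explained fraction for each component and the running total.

Step 1 — total variance = trace(Sigma) = Σ λ_i = 33 + 30 = 63.

Step 2 — fraction explained by component i = λ_i / Σ λ:
  PC1: 33/63 = 0.5238
  PC2: 30/63 = 0.4762

Step 3 — cumulative fraction after k components = (λ_1 + ... + λ_k) / Σ λ:
  k = 1: 33/63 = 0.5238
  k = 2: (33 + 30)/63 = 63/63 = 1

Summary (fraction, with percent):

explained: PC1 0.5238 (52.38%), PC2 0.4762 (47.62%);  cumulative: 0.5238, 1


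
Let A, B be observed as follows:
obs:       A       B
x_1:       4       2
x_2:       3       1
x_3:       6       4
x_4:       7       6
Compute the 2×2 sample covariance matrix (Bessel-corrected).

Step 1 — column means:
  mean(A) = (4 + 3 + 6 + 7) / 4 = 20/4 = 5
  mean(B) = (2 + 1 + 4 + 6) / 4 = 13/4 = 3.25

Step 2 — sample covariance S[i,j] = (1/(n-1)) · Σ_k (x_{k,i} - mean_i) · (x_{k,j} - mean_j), with n-1 = 3.
  S[A,A] = ((-1)·(-1) + (-2)·(-2) + (1)·(1) + (2)·(2)) / 3 = 10/3 = 3.3333
  S[A,B] = ((-1)·(-1.25) + (-2)·(-2.25) + (1)·(0.75) + (2)·(2.75)) / 3 = 12/3 = 4
  S[B,B] = ((-1.25)·(-1.25) + (-2.25)·(-2.25) + (0.75)·(0.75) + (2.75)·(2.75)) / 3 = 14.75/3 = 4.9167

S is symmetric (S[j,i] = S[i,j]). Assembling:

S = [[3.3333, 4],
 [4, 4.9167]]


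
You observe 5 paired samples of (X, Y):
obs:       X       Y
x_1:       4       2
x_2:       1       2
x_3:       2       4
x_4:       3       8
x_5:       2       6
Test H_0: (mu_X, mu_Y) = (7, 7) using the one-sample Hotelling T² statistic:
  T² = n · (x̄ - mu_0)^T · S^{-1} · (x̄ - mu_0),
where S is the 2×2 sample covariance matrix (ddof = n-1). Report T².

Step 1 — sample mean vector:
  mean(X) = (4 + 1 + 2 + 3 + 2) / 5 = 12/5 = 2.4
  mean(Y) = (2 + 2 + 4 + 8 + 6) / 5 = 22/5 = 4.4
  x̄ = (2.4, 4.4),  deviation x̄ - mu_0 = (2.4, 4.4) - (7, 7) = (-4.6, -2.6).

Step 2 — sample covariance matrix, S[i,j] = (1/(n-1)) · Σ_k (x_{k,i} - mean_i) · (x_{k,j} - mean_j), divisor n-1 = 4:
  S[X,X] = ((1.6)·(1.6) + (-1.4)·(-1.4) + (-0.4)·(-0.4) + (0.6)·(0.6) + (-0.4)·(-0.4)) / 4 = 5.2/4 = 1.3
  S[X,Y] = ((1.6)·(-2.4) + (-1.4)·(-2.4) + (-0.4)·(-0.4) + (0.6)·(3.6) + (-0.4)·(1.6)) / 4 = 1.2/4 = 0.3
  S[Y,Y] = ((-2.4)·(-2.4) + (-2.4)·(-2.4) + (-0.4)·(-0.4) + (3.6)·(3.6) + (1.6)·(1.6)) / 4 = 27.2/4 = 6.8
  S = [[1.3, 0.3],
 [0.3, 6.8]].

Step 3 — invert S. det(S) = 1.3·6.8 - (0.3)² = 8.75.
  S^{-1} = (1/det) · [[d, -b], [-b, a]] = [[0.7771, -0.0343],
 [-0.0343, 0.1486]].

Step 4 — quadratic form (x̄ - mu_0)^T · S^{-1} · (x̄ - mu_0):
  S^{-1} · (x̄ - mu_0) = (-3.4857, -0.2286),
  (x̄ - mu_0)^T · [...] = (-4.6)·(-3.4857) + (-2.6)·(-0.2286) = 16.6286.

Step 5 — scale by n: T² = 5 · 16.6286 = 83.1429.

T² ≈ 83.1429


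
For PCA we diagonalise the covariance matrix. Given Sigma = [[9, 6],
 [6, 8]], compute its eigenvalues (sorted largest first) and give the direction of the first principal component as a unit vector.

Step 1 — characteristic polynomial of 2×2 Sigma:
  det(Sigma - λI) = λ² - trace · λ + det = 0.
  trace = 9 + 8 = 17, det = 9·8 - (6)² = 36.
Step 2 — discriminant:
  Δ = trace² - 4·det = 289 - 144 = 145.
Step 3 — eigenvalues:
  λ = (trace ± √Δ)/2 = (17 ± 12.0416)/2,
  λ_1 = 14.5208,  λ_2 = 2.4792.

Step 4 — unit eigenvector for λ_1: solve (Sigma - λ_1 I)v = 0. First row:
  (9 - 14.5208)·v_x + (6)·v_y = 0, i.e. (-5.5208)·v_x + (6)·v_y = 0,
  so v ∝ (b, λ_1 - a) = (6, 5.5208) = u.
  ||u|| = √((6)² + (5.5208)²) = √(66.4792) ≈ 8.1535,
  v_1 = u/||u|| ≈ (0.7359, 0.6771) (||v_1|| = 1).

λ_1 = 14.5208,  λ_2 = 2.4792;  v_1 ≈ (0.7359, 0.6771)


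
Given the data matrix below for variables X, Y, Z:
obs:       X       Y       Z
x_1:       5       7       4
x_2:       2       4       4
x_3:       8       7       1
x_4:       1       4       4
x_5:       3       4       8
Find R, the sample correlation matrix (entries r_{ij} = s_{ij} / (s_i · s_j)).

Step 1 — column means:
  mean(X) = (5 + 2 + 8 + 1 + 3) / 5 = 19/5 = 3.8
  mean(Y) = (7 + 4 + 7 + 4 + 4) / 5 = 26/5 = 5.2
  mean(Z) = (4 + 4 + 1 + 4 + 8) / 5 = 21/5 = 4.2

Step 2 — sample variances and covariances s[i,j] = (1/(n-1)) · Σ_k (x_{k,i} - mean_i) · (x_{k,j} - mean_j), with n-1 = 4:
  s[X,X] = ((1.2)·(1.2) + (-1.8)·(-1.8) + (4.2)·(4.2) + (-2.8)·(-2.8) + (-0.8)·(-0.8)) / 4 = 30.8/4 = 7.7
  s[X,Y] = ((1.2)·(1.8) + (-1.8)·(-1.2) + (4.2)·(1.8) + (-2.8)·(-1.2) + (-0.8)·(-1.2)) / 4 = 16.2/4 = 4.05
  s[X,Z] = ((1.2)·(-0.2) + (-1.8)·(-0.2) + (4.2)·(-3.2) + (-2.8)·(-0.2) + (-0.8)·(3.8)) / 4 = -15.8/4 = -3.95
  s[Y,Y] = ((1.8)·(1.8) + (-1.2)·(-1.2) + (1.8)·(1.8) + (-1.2)·(-1.2) + (-1.2)·(-1.2)) / 4 = 10.8/4 = 2.7
  s[Y,Z] = ((1.8)·(-0.2) + (-1.2)·(-0.2) + (1.8)·(-3.2) + (-1.2)·(-0.2) + (-1.2)·(3.8)) / 4 = -10.2/4 = -2.55
  s[Z,Z] = ((-0.2)·(-0.2) + (-0.2)·(-0.2) + (-3.2)·(-3.2) + (-0.2)·(-0.2) + (3.8)·(3.8)) / 4 = 24.8/4 = 6.2
  Sample standard deviations s_i = √(s[i,i]):
  s(X) = √(7.7) = 2.7749
  s(Y) = √(2.7) = 1.6432
  s(Z) = √(6.2) = 2.49

Step 3 — r_{ij} = s_{ij} / (s_i · s_j):
  r[X,X] = 1 (diagonal).
  r[X,Y] = 4.05 / (2.7749 · 1.6432) = 4.05 / 4.5596 = 0.8882
  r[X,Z] = -3.95 / (2.7749 · 2.49) = -3.95 / 6.9094 = -0.5717
  r[Y,Y] = 1 (diagonal).
  r[Y,Z] = -2.55 / (1.6432 · 2.49) = -2.55 / 4.0915 = -0.6233
  r[Z,Z] = 1 (diagonal).

R is symmetric with unit diagonal. Assembling:

R = [[1, 0.8882, -0.5717],
 [0.8882, 1, -0.6233],
 [-0.5717, -0.6233, 1]]


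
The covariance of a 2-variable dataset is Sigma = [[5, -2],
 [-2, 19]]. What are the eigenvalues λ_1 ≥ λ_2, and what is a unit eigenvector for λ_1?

Step 1 — characteristic polynomial of 2×2 Sigma:
  det(Sigma - λI) = λ² - trace · λ + det = 0.
  trace = 5 + 19 = 24, det = 5·19 - (-2)² = 91.
Step 2 — discriminant:
  Δ = trace² - 4·det = 576 - 364 = 212.
Step 3 — eigenvalues:
  λ = (trace ± √Δ)/2 = (24 ± 14.5602)/2,
  λ_1 = 19.2801,  λ_2 = 4.7199.

Step 4 — unit eigenvector for λ_1: solve (Sigma - λ_1 I)v = 0. First row:
  (5 - 19.2801)·v_x + (-2)·v_y = 0, i.e. (-14.2801)·v_x + (-2)·v_y = 0,
  so v ∝ (b, λ_1 - a) = (-2, 14.2801); multiply by -1 so the first entry is positive: u = (2, -14.2801).
  ||u|| = √((2)² + (-14.2801)²) = √(207.9215) ≈ 14.4195,
  v_1 = u/||u|| ≈ (0.1387, -0.9903) (||v_1|| = 1).

λ_1 = 19.2801,  λ_2 = 4.7199;  v_1 ≈ (0.1387, -0.9903)


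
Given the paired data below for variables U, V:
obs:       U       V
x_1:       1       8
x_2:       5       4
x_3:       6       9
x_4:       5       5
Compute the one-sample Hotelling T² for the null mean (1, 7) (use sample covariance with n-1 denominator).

Step 1 — sample mean vector:
  mean(U) = (1 + 5 + 6 + 5) / 4 = 17/4 = 4.25
  mean(V) = (8 + 4 + 9 + 5) / 4 = 26/4 = 6.5
  x̄ = (4.25, 6.5),  deviation x̄ - mu_0 = (4.25, 6.5) - (1, 7) = (3.25, -0.5).

Step 2 — sample covariance matrix, S[i,j] = (1/(n-1)) · Σ_k (x_{k,i} - mean_i) · (x_{k,j} - mean_j), divisor n-1 = 3:
  S[U,U] = ((-3.25)·(-3.25) + (0.75)·(0.75) + (1.75)·(1.75) + (0.75)·(0.75)) / 3 = 14.75/3 = 4.9167
  S[U,V] = ((-3.25)·(1.5) + (0.75)·(-2.5) + (1.75)·(2.5) + (0.75)·(-1.5)) / 3 = -3.5/3 = -1.1667
  S[V,V] = ((1.5)·(1.5) + (-2.5)·(-2.5) + (2.5)·(2.5) + (-1.5)·(-1.5)) / 3 = 17/3 = 5.6667
  S = [[4.9167, -1.1667],
 [-1.1667, 5.6667]].

Step 3 — invert S. det(S) = 4.9167·5.6667 - (-1.1667)² = 26.5.
  S^{-1} = (1/det) · [[d, -b], [-b, a]] = [[0.2138, 0.044],
 [0.044, 0.1855]].

Step 4 — quadratic form (x̄ - mu_0)^T · S^{-1} · (x̄ - mu_0):
  S^{-1} · (x̄ - mu_0) = (0.673, 0.0503),
  (x̄ - mu_0)^T · [...] = (3.25)·(0.673) + (-0.5)·(0.0503) = 2.1619.

Step 5 — scale by n: T² = 4 · 2.1619 = 8.6478.

T² ≈ 8.6478


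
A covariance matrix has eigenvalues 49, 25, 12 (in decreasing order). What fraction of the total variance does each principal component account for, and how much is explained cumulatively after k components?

Step 1 — total variance = trace(Sigma) = Σ λ_i = 49 + 25 + 12 = 86.

Step 2 — fraction explained by component i = λ_i / Σ λ:
  PC1: 49/86 = 0.5698
  PC2: 25/86 = 0.2907
  PC3: 12/86 = 0.1395

Step 3 — cumulative fraction after k components = (λ_1 + ... + λ_k) / Σ λ:
  k = 1: 49/86 = 0.5698
  k = 2: (49 + 25)/86 = 74/86 = 0.8605
  k = 3: (49 + 25 + 12)/86 = 86/86 = 1

Summary (fraction, with percent):

explained: PC1 0.5698 (56.98%), PC2 0.2907 (29.07%), PC3 0.1395 (13.95%);  cumulative: 0.5698, 0.8605, 1


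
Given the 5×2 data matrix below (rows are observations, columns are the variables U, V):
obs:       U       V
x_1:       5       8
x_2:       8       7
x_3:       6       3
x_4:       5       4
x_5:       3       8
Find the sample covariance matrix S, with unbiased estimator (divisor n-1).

Step 1 — column means:
  mean(U) = (5 + 8 + 6 + 5 + 3) / 5 = 27/5 = 5.4
  mean(V) = (8 + 7 + 3 + 4 + 8) / 5 = 30/5 = 6

Step 2 — sample covariance S[i,j] = (1/(n-1)) · Σ_k (x_{k,i} - mean_i) · (x_{k,j} - mean_j), with n-1 = 4.
  S[U,U] = ((-0.4)·(-0.4) + (2.6)·(2.6) + (0.6)·(0.6) + (-0.4)·(-0.4) + (-2.4)·(-2.4)) / 4 = 13.2/4 = 3.3
  S[U,V] = ((-0.4)·(2) + (2.6)·(1) + (0.6)·(-3) + (-0.4)·(-2) + (-2.4)·(2)) / 4 = -4/4 = -1
  S[V,V] = ((2)·(2) + (1)·(1) + (-3)·(-3) + (-2)·(-2) + (2)·(2)) / 4 = 22/4 = 5.5

S is symmetric (S[j,i] = S[i,j]). Assembling:

S = [[3.3, -1],
 [-1, 5.5]]


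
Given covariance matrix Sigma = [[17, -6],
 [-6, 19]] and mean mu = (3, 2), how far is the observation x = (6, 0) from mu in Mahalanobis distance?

Step 1 — centre the observation: (x - mu) = (3, -2).

Step 2 — invert Sigma. det(Sigma) = 17·19 - (-6)² = 287.
  Sigma^{-1} = (1/det) · [[d, -b], [-b, a]] = [[0.0662, 0.0209],
 [0.0209, 0.0592]].

Step 3 — form the quadratic (x - mu)^T · Sigma^{-1} · (x - mu):
  Sigma^{-1} · (x - mu) = (0.1568, -0.0557).
  (x - mu)^T · [Sigma^{-1} · (x - mu)] = (3)·(0.1568) + (-2)·(-0.0557) = 0.5819.

Step 4 — take square root: d = √(0.5819) ≈ 0.7628.

d(x, mu) = √(0.5819) ≈ 0.7628


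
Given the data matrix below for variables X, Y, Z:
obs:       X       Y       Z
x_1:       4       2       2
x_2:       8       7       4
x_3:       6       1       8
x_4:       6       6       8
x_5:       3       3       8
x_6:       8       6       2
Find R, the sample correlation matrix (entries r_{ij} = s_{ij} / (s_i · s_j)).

Step 1 — column means:
  mean(X) = (4 + 8 + 6 + 6 + 3 + 8) / 6 = 35/6 = 5.8333
  mean(Y) = (2 + 7 + 1 + 6 + 3 + 6) / 6 = 25/6 = 4.1667
  mean(Z) = (2 + 4 + 8 + 8 + 8 + 2) / 6 = 32/6 = 5.3333

Step 2 — sample variances and covariances s[i,j] = (1/(n-1)) · Σ_k (x_{k,i} - mean_i) · (x_{k,j} - mean_j), with n-1 = 5:
  s[X,X] = ((-1.8333)·(-1.8333) + (2.1667)·(2.1667) + (0.1667)·(0.1667) + (0.1667)·(0.1667) + (-2.8333)·(-2.8333) + (2.1667)·(2.1667)) / 5 = 20.8333/5 = 4.1667
  s[X,Y] = ((-1.8333)·(-2.1667) + (2.1667)·(2.8333) + (0.1667)·(-3.1667) + (0.1667)·(1.8333) + (-2.8333)·(-1.1667) + (2.1667)·(1.8333)) / 5 = 17.1667/5 = 3.4333
  s[X,Z] = ((-1.8333)·(-3.3333) + (2.1667)·(-1.3333) + (0.1667)·(2.6667) + (0.1667)·(2.6667) + (-2.8333)·(2.6667) + (2.1667)·(-3.3333)) / 5 = -10.6667/5 = -2.1333
  s[Y,Y] = ((-2.1667)·(-2.1667) + (2.8333)·(2.8333) + (-3.1667)·(-3.1667) + (1.8333)·(1.8333) + (-1.1667)·(-1.1667) + (1.8333)·(1.8333)) / 5 = 30.8333/5 = 6.1667
  s[Y,Z] = ((-2.1667)·(-3.3333) + (2.8333)·(-1.3333) + (-3.1667)·(2.6667) + (1.8333)·(2.6667) + (-1.1667)·(2.6667) + (1.8333)·(-3.3333)) / 5 = -9.3333/5 = -1.8667
  s[Z,Z] = ((-3.3333)·(-3.3333) + (-1.3333)·(-1.3333) + (2.6667)·(2.6667) + (2.6667)·(2.6667) + (2.6667)·(2.6667) + (-3.3333)·(-3.3333)) / 5 = 45.3333/5 = 9.0667
  Sample standard deviations s_i = √(s[i,i]):
  s(X) = √(4.1667) = 2.0412
  s(Y) = √(6.1667) = 2.4833
  s(Z) = √(9.0667) = 3.0111

Step 3 — r_{ij} = s_{ij} / (s_i · s_j):
  r[X,X] = 1 (diagonal).
  r[X,Y] = 3.4333 / (2.0412 · 2.4833) = 3.4333 / 5.069 = 0.6773
  r[X,Z] = -2.1333 / (2.0412 · 3.0111) = -2.1333 / 6.1464 = -0.3471
  r[Y,Y] = 1 (diagonal).
  r[Y,Z] = -1.8667 / (2.4833 · 3.0111) = -1.8667 / 7.4774 = -0.2496
  r[Z,Z] = 1 (diagonal).

R is symmetric with unit diagonal. Assembling:

R = [[1, 0.6773, -0.3471],
 [0.6773, 1, -0.2496],
 [-0.3471, -0.2496, 1]]


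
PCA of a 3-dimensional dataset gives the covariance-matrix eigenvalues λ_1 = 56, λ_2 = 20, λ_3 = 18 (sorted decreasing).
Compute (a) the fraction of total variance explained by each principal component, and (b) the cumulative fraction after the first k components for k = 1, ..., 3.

Step 1 — total variance = trace(Sigma) = Σ λ_i = 56 + 20 + 18 = 94.

Step 2 — fraction explained by component i = λ_i / Σ λ:
  PC1: 56/94 = 0.5957
  PC2: 20/94 = 0.2128
  PC3: 18/94 = 0.1915

Step 3 — cumulative fraction after k components = (λ_1 + ... + λ_k) / Σ λ:
  k = 1: 56/94 = 0.5957
  k = 2: (56 + 20)/94 = 76/94 = 0.8085
  k = 3: (56 + 20 + 18)/94 = 94/94 = 1

Summary (fraction, with percent):

explained: PC1 0.5957 (59.57%), PC2 0.2128 (21.28%), PC3 0.1915 (19.15%);  cumulative: 0.5957, 0.8085, 1


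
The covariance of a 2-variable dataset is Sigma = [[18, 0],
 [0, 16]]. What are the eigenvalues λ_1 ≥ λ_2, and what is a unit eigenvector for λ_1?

Step 1 — characteristic polynomial of 2×2 Sigma:
  det(Sigma - λI) = λ² - trace · λ + det = 0.
  trace = 18 + 16 = 34, det = 18·16 - (0)² = 288.
Step 2 — discriminant:
  Δ = trace² - 4·det = 1156 - 1152 = 4.
Step 3 — eigenvalues:
  λ = (trace ± √Δ)/2 = (34 ± 2)/2,
  λ_1 = 18,  λ_2 = 16.

Step 4 — unit eigenvector for λ_1: Sigma is diagonal, so its eigenvectors are the coordinate axes. λ_1 = 18 is the diagonal entry on the first coordinate axis, hence
  v_1 = (1, 0) (||v_1|| = 1).

λ_1 = 18,  λ_2 = 16;  v_1 ≈ (1, 0)


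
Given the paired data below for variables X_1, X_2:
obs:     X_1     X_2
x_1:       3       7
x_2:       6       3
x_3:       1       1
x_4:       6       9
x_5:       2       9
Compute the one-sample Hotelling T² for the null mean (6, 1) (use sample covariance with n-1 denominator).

Step 1 — sample mean vector:
  mean(X_1) = (3 + 6 + 1 + 6 + 2) / 5 = 18/5 = 3.6
  mean(X_2) = (7 + 3 + 1 + 9 + 9) / 5 = 29/5 = 5.8
  x̄ = (3.6, 5.8),  deviation x̄ - mu_0 = (3.6, 5.8) - (6, 1) = (-2.4, 4.8).

Step 2 — sample covariance matrix, S[i,j] = (1/(n-1)) · Σ_k (x_{k,i} - mean_i) · (x_{k,j} - mean_j), divisor n-1 = 4:
  S[X_1,X_1] = ((-0.6)·(-0.6) + (2.4)·(2.4) + (-2.6)·(-2.6) + (2.4)·(2.4) + (-1.6)·(-1.6)) / 4 = 21.2/4 = 5.3
  S[X_1,X_2] = ((-0.6)·(1.2) + (2.4)·(-2.8) + (-2.6)·(-4.8) + (2.4)·(3.2) + (-1.6)·(3.2)) / 4 = 7.6/4 = 1.9
  S[X_2,X_2] = ((1.2)·(1.2) + (-2.8)·(-2.8) + (-4.8)·(-4.8) + (3.2)·(3.2) + (3.2)·(3.2)) / 4 = 52.8/4 = 13.2
  S = [[5.3, 1.9],
 [1.9, 13.2]].

Step 3 — invert S. det(S) = 5.3·13.2 - (1.9)² = 66.35.
  S^{-1} = (1/det) · [[d, -b], [-b, a]] = [[0.1989, -0.0286],
 [-0.0286, 0.0799]].

Step 4 — quadratic form (x̄ - mu_0)^T · S^{-1} · (x̄ - mu_0):
  S^{-1} · (x̄ - mu_0) = (-0.6149, 0.4521),
  (x̄ - mu_0)^T · [...] = (-2.4)·(-0.6149) + (4.8)·(0.4521) = 3.6461.

Step 5 — scale by n: T² = 5 · 3.6461 = 18.2306.

T² ≈ 18.2306


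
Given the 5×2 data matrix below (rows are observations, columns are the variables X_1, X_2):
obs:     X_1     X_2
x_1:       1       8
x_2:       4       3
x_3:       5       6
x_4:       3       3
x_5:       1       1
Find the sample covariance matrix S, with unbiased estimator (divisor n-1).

Step 1 — column means:
  mean(X_1) = (1 + 4 + 5 + 3 + 1) / 5 = 14/5 = 2.8
  mean(X_2) = (8 + 3 + 6 + 3 + 1) / 5 = 21/5 = 4.2

Step 2 — sample covariance S[i,j] = (1/(n-1)) · Σ_k (x_{k,i} - mean_i) · (x_{k,j} - mean_j), with n-1 = 4.
  S[X_1,X_1] = ((-1.8)·(-1.8) + (1.2)·(1.2) + (2.2)·(2.2) + (0.2)·(0.2) + (-1.8)·(-1.8)) / 4 = 12.8/4 = 3.2
  S[X_1,X_2] = ((-1.8)·(3.8) + (1.2)·(-1.2) + (2.2)·(1.8) + (0.2)·(-1.2) + (-1.8)·(-3.2)) / 4 = 1.2/4 = 0.3
  S[X_2,X_2] = ((3.8)·(3.8) + (-1.2)·(-1.2) + (1.8)·(1.8) + (-1.2)·(-1.2) + (-3.2)·(-3.2)) / 4 = 30.8/4 = 7.7

S is symmetric (S[j,i] = S[i,j]). Assembling:

S = [[3.2, 0.3],
 [0.3, 7.7]]


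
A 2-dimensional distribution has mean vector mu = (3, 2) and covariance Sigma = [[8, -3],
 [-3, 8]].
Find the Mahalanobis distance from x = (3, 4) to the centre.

Step 1 — centre the observation: (x - mu) = (0, 2).

Step 2 — invert Sigma. det(Sigma) = 8·8 - (-3)² = 55.
  Sigma^{-1} = (1/det) · [[d, -b], [-b, a]] = [[0.1455, 0.0545],
 [0.0545, 0.1455]].

Step 3 — form the quadratic (x - mu)^T · Sigma^{-1} · (x - mu):
  Sigma^{-1} · (x - mu) = (0.1091, 0.2909).
  (x - mu)^T · [Sigma^{-1} · (x - mu)] = (0)·(0.1091) + (2)·(0.2909) = 0.5818.

Step 4 — take square root: d = √(0.5818) ≈ 0.7628.

d(x, mu) = √(0.5818) ≈ 0.7628


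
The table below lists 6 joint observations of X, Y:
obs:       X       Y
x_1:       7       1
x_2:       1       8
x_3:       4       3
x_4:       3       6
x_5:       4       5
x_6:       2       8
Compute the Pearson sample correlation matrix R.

Step 1 — column means:
  mean(X) = (7 + 1 + 4 + 3 + 4 + 2) / 6 = 21/6 = 3.5
  mean(Y) = (1 + 8 + 3 + 6 + 5 + 8) / 6 = 31/6 = 5.1667

Step 2 — sample variances and covariances s[i,j] = (1/(n-1)) · Σ_k (x_{k,i} - mean_i) · (x_{k,j} - mean_j), with n-1 = 5:
  s[X,X] = ((3.5)·(3.5) + (-2.5)·(-2.5) + (0.5)·(0.5) + (-0.5)·(-0.5) + (0.5)·(0.5) + (-1.5)·(-1.5)) / 5 = 21.5/5 = 4.3
  s[X,Y] = ((3.5)·(-4.1667) + (-2.5)·(2.8333) + (0.5)·(-2.1667) + (-0.5)·(0.8333) + (0.5)·(-0.1667) + (-1.5)·(2.8333)) / 5 = -27.5/5 = -5.5
  s[Y,Y] = ((-4.1667)·(-4.1667) + (2.8333)·(2.8333) + (-2.1667)·(-2.1667) + (0.8333)·(0.8333) + (-0.1667)·(-0.1667) + (2.8333)·(2.8333)) / 5 = 38.8333/5 = 7.7667
  Sample standard deviations s_i = √(s[i,i]):
  s(X) = √(4.3) = 2.0736
  s(Y) = √(7.7667) = 2.7869

Step 3 — r_{ij} = s_{ij} / (s_i · s_j):
  r[X,X] = 1 (diagonal).
  r[X,Y] = -5.5 / (2.0736 · 2.7869) = -5.5 / 5.779 = -0.9517
  r[Y,Y] = 1 (diagonal).

R is symmetric with unit diagonal. Assembling:

R = [[1, -0.9517],
 [-0.9517, 1]]


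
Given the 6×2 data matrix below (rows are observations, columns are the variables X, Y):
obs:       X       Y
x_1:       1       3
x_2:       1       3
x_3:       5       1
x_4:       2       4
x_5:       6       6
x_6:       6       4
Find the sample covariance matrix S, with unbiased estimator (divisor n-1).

Step 1 — column means:
  mean(X) = (1 + 1 + 5 + 2 + 6 + 6) / 6 = 21/6 = 3.5
  mean(Y) = (3 + 3 + 1 + 4 + 6 + 4) / 6 = 21/6 = 3.5

Step 2 — sample covariance S[i,j] = (1/(n-1)) · Σ_k (x_{k,i} - mean_i) · (x_{k,j} - mean_j), with n-1 = 5.
  S[X,X] = ((-2.5)·(-2.5) + (-2.5)·(-2.5) + (1.5)·(1.5) + (-1.5)·(-1.5) + (2.5)·(2.5) + (2.5)·(2.5)) / 5 = 29.5/5 = 5.9
  S[X,Y] = ((-2.5)·(-0.5) + (-2.5)·(-0.5) + (1.5)·(-2.5) + (-1.5)·(0.5) + (2.5)·(2.5) + (2.5)·(0.5)) / 5 = 5.5/5 = 1.1
  S[Y,Y] = ((-0.5)·(-0.5) + (-0.5)·(-0.5) + (-2.5)·(-2.5) + (0.5)·(0.5) + (2.5)·(2.5) + (0.5)·(0.5)) / 5 = 13.5/5 = 2.7

S is symmetric (S[j,i] = S[i,j]). Assembling:

S = [[5.9, 1.1],
 [1.1, 2.7]]


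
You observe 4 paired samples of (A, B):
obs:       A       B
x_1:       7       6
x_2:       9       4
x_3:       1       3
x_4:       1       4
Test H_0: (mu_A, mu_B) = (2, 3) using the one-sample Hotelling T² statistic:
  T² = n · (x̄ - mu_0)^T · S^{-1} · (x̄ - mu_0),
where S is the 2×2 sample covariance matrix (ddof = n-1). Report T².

Step 1 — sample mean vector:
  mean(A) = (7 + 9 + 1 + 1) / 4 = 18/4 = 4.5
  mean(B) = (6 + 4 + 3 + 4) / 4 = 17/4 = 4.25
  x̄ = (4.5, 4.25),  deviation x̄ - mu_0 = (4.5, 4.25) - (2, 3) = (2.5, 1.25).

Step 2 — sample covariance matrix, S[i,j] = (1/(n-1)) · Σ_k (x_{k,i} - mean_i) · (x_{k,j} - mean_j), divisor n-1 = 3:
  S[A,A] = ((2.5)·(2.5) + (4.5)·(4.5) + (-3.5)·(-3.5) + (-3.5)·(-3.5)) / 3 = 51/3 = 17
  S[A,B] = ((2.5)·(1.75) + (4.5)·(-0.25) + (-3.5)·(-1.25) + (-3.5)·(-0.25)) / 3 = 8.5/3 = 2.8333
  S[B,B] = ((1.75)·(1.75) + (-0.25)·(-0.25) + (-1.25)·(-1.25) + (-0.25)·(-0.25)) / 3 = 4.75/3 = 1.5833
  S = [[17, 2.8333],
 [2.8333, 1.5833]].

Step 3 — invert S. det(S) = 17·1.5833 - (2.8333)² = 18.8889.
  S^{-1} = (1/det) · [[d, -b], [-b, a]] = [[0.0838, -0.15],
 [-0.15, 0.9]].

Step 4 — quadratic form (x̄ - mu_0)^T · S^{-1} · (x̄ - mu_0):
  S^{-1} · (x̄ - mu_0) = (0.0221, 0.75),
  (x̄ - mu_0)^T · [...] = (2.5)·(0.0221) + (1.25)·(0.75) = 0.9926.

Step 5 — scale by n: T² = 4 · 0.9926 = 3.9706.

T² ≈ 3.9706


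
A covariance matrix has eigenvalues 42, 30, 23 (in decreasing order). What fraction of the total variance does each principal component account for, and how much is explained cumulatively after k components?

Step 1 — total variance = trace(Sigma) = Σ λ_i = 42 + 30 + 23 = 95.

Step 2 — fraction explained by component i = λ_i / Σ λ:
  PC1: 42/95 = 0.4421
  PC2: 30/95 = 0.3158
  PC3: 23/95 = 0.2421

Step 3 — cumulative fraction after k components = (λ_1 + ... + λ_k) / Σ λ:
  k = 1: 42/95 = 0.4421
  k = 2: (42 + 30)/95 = 72/95 = 0.7579
  k = 3: (42 + 30 + 23)/95 = 95/95 = 1

Summary (fraction, with percent):

explained: PC1 0.4421 (44.21%), PC2 0.3158 (31.58%), PC3 0.2421 (24.21%);  cumulative: 0.4421, 0.7579, 1


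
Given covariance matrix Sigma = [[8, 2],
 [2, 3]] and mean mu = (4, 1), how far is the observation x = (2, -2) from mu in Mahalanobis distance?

Step 1 — centre the observation: (x - mu) = (-2, -3).

Step 2 — invert Sigma. det(Sigma) = 8·3 - (2)² = 20.
  Sigma^{-1} = (1/det) · [[d, -b], [-b, a]] = [[0.15, -0.1],
 [-0.1, 0.4]].

Step 3 — form the quadratic (x - mu)^T · Sigma^{-1} · (x - mu):
  Sigma^{-1} · (x - mu) = (0, -1).
  (x - mu)^T · [Sigma^{-1} · (x - mu)] = (-2)·(0) + (-3)·(-1) = 3.

Step 4 — take square root: d = √(3) ≈ 1.7321.

d(x, mu) = √(3) ≈ 1.7321


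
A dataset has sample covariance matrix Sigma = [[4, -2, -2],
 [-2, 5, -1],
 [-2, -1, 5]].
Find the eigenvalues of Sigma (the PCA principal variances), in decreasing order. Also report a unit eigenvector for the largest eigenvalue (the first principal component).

Step 1 — characteristic polynomial p(λ) = det(λI - Sigma) = λ³ - tr·λ² + c_1·λ - det, where tr = trace, c_1 = sum of the principal 2×2 minors, det = det(Sigma):
  tr = 4 + 5 + 5 = 14,
  c_1 = (4·5 - (-2)²) + (4·5 - (-2)²) + (5·5 - (-1)²) = 16 + 16 + 24 = 56,
  det = 4·(5·5 - (-1)²) - (-2)·((-2)·5 - (-1)·(-2)) + (-2)·((-2)·(-1) - 5·(-2)) = 4·(24) - (-2)·(-12) + (-2)·(12) = 48.
  So p(λ) = λ³ - 14λ² + 56λ - 48.
Step 2 — look for an integer root (rational root theorem: any rational root is an integer divisor of 48). Testing λ = 6:
  p(6) = 216 - 504 + 336 - 48 = 0  ✓
  Dividing out (λ - 6): p(λ) = (λ - 6)(λ² - 8λ + 8).
Step 3 — remaining eigenvalues from the quadratic λ² - 8λ + 8 = 0:
  Δ = 8² - 4·8 = 64 - 32 = 32,  λ = (8 ± √32)/2 = (8 ± 5.6569)/2 ≈ 6.8284 or 1.1716.
  Sorted: λ_1 = 6.8284,  λ_2 = 6,  λ_3 = 1.1716  (check: sum = 14 = tr ✓).

Step 4 — unit eigenvector for λ_1 ≈ 6.8284: v spans the null space of (Sigma - λ_1 I), whose rows are
  r_1 = (-2.8284, -2, -2),  r_2 = (-2, -1.8284, -1),  r_3 = (-2, -1, -1.8284).
  v is orthogonal to every row, so take v ∝ r_1 × r_2 = ((-2)·(-1) - (-2)·(-1.8284), (-2)·(-2) - (-2.8284)·(-1), (-2.8284)·(-1.8284) - (-2)·(-2)) ≈ (-1.6569, 1.1716, 1.1716).
  Rescale (multiply by -1 so the first nonzero entry is positive): u = (1.6569, -1.1716, -1.1716).
  ||u|| = √((1.6569)² + (-1.1716)² + (-1.1716)²) = √(5.4903) ≈ 2.3431,  v_1 = u/||u|| ≈ (0.7071, -0.5, -0.5) (||v_1|| = 1).

λ_1 = 6.8284,  λ_2 = 6,  λ_3 = 1.1716;  v_1 ≈ (0.7071, -0.5, -0.5)


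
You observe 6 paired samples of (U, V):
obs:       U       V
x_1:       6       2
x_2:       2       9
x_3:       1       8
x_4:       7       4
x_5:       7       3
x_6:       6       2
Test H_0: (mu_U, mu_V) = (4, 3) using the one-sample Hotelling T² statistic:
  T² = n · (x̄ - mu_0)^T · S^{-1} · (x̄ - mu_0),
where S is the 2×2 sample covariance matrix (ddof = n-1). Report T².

Step 1 — sample mean vector:
  mean(U) = (6 + 2 + 1 + 7 + 7 + 6) / 6 = 29/6 = 4.8333
  mean(V) = (2 + 9 + 8 + 4 + 3 + 2) / 6 = 28/6 = 4.6667
  x̄ = (4.8333, 4.6667),  deviation x̄ - mu_0 = (4.8333, 4.6667) - (4, 3) = (0.8333, 1.6667).

Step 2 — sample covariance matrix, S[i,j] = (1/(n-1)) · Σ_k (x_{k,i} - mean_i) · (x_{k,j} - mean_j), divisor n-1 = 5:
  S[U,U] = ((1.1667)·(1.1667) + (-2.8333)·(-2.8333) + (-3.8333)·(-3.8333) + (2.1667)·(2.1667) + (2.1667)·(2.1667) + (1.1667)·(1.1667)) / 5 = 34.8333/5 = 6.9667
  S[U,V] = ((1.1667)·(-2.6667) + (-2.8333)·(4.3333) + (-3.8333)·(3.3333) + (2.1667)·(-0.6667) + (2.1667)·(-1.6667) + (1.1667)·(-2.6667)) / 5 = -36.3333/5 = -7.2667
  S[V,V] = ((-2.6667)·(-2.6667) + (4.3333)·(4.3333) + (3.3333)·(3.3333) + (-0.6667)·(-0.6667) + (-1.6667)·(-1.6667) + (-2.6667)·(-2.6667)) / 5 = 47.3333/5 = 9.4667
  S = [[6.9667, -7.2667],
 [-7.2667, 9.4667]].

Step 3 — invert S. det(S) = 6.9667·9.4667 - (-7.2667)² = 13.1467.
  S^{-1} = (1/det) · [[d, -b], [-b, a]] = [[0.7201, 0.5527],
 [0.5527, 0.5299]].

Step 4 — quadratic form (x̄ - mu_0)^T · S^{-1} · (x̄ - mu_0):
  S^{-1} · (x̄ - mu_0) = (1.5213, 1.3438),
  (x̄ - mu_0)^T · [...] = (0.8333)·(1.5213) + (1.6667)·(1.3438) = 3.5074.

Step 5 — scale by n: T² = 6 · 3.5074 = 21.0446.

T² ≈ 21.0446


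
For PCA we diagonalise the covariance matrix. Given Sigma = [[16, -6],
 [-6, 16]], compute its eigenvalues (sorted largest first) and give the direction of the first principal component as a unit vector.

Step 1 — characteristic polynomial of 2×2 Sigma:
  det(Sigma - λI) = λ² - trace · λ + det = 0.
  trace = 16 + 16 = 32, det = 16·16 - (-6)² = 220.
Step 2 — discriminant:
  Δ = trace² - 4·det = 1024 - 880 = 144.
Step 3 — eigenvalues:
  λ = (trace ± √Δ)/2 = (32 ± 12)/2,
  λ_1 = 22,  λ_2 = 10.

Step 4 — unit eigenvector for λ_1: solve (Sigma - λ_1 I)v = 0. First row:
  (16 - 22)·v_x + (-6)·v_y = 0, i.e. (-6)·v_x + (-6)·v_y = 0,
  so v ∝ (b, λ_1 - a) = (-6, 6); multiply by -1 so the first entry is positive: u = (6, -6).
  ||u|| = √((6)² + (-6)²) = √(72) ≈ 8.4853,
  v_1 = u/||u|| ≈ (0.7071, -0.7071) (||v_1|| = 1).

λ_1 = 22,  λ_2 = 10;  v_1 ≈ (0.7071, -0.7071)
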